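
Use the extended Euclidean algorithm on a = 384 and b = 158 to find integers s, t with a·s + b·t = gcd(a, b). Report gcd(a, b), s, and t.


Euclidean algorithm on (384, 158) — divide until remainder is 0:
  384 = 2 · 158 + 68
  158 = 2 · 68 + 22
  68 = 3 · 22 + 2
  22 = 11 · 2 + 0
gcd(384, 158) = 2.
Track Bezout coefficients alongside the remainders: start with r₀ = 384 = a·1 + b·0 (s = 1, t = 0) and r₁ = 158 = a·0 + b·1 (s = 0, t = 1); each new remainder r_{k+1} = r_{k-1} − q_k·r_k inherits s_{k+1} = s_{k-1} − q_k·s_k, t_{k+1} = t_{k-1} − q_k·t_k, so r_k = a·s_k + b·t_k at every step:
  q = 2: r = 68, s = 1 − 2·0 = 1, t = 0 − 2·1 = -2  (check: 384·1 + 158·(-2) = 68)
  q = 2: r = 22, s = 0 − 2·1 = -2, t = 1 − 2·(-2) = 5  (check: 384·(-2) + 158·5 = 22)
  q = 3: r = 2, s = 1 − 3·(-2) = 7, t = -2 − 3·5 = -17  (check: 384·7 + 158·(-17) = 2)
The row with r = 2 (the gcd) gives the Bezout coefficients s = 7, t = -17.
Result: 384 · (7) + 158 · (-17) = 2.

gcd(384, 158) = 2; s = 7, t = -17 (check: 384·7 + 158·(-17) = 2).


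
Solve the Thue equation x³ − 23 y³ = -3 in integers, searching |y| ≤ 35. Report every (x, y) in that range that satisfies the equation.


The equation is x³ - 23y³ = -3. For fixed y, x³ = 23·y³ − 3, so a solution requires the RHS to be a perfect cube.
Strategy: iterate y from -35 to 35, compute RHS = 23·y³ − 3, and check whether it is a (positive or negative) perfect cube.
Check small values of y:
  y = 0: RHS = -3 is not a perfect cube.
  y = 1: RHS = 20 is not a perfect cube.
  y = -1: RHS = -26 is not a perfect cube.
  y = 2: RHS = 181 is not a perfect cube.
  y = -2: RHS = -187 is not a perfect cube.
  y = 3: RHS = 618 is not a perfect cube.
  y = -3: RHS = -624 is not a perfect cube.
Continuing the search up to |y| = 35 finds no solutions either.
No (x, y) in the scanned range satisfies the equation.

No integer solutions with |y| ≤ 35.


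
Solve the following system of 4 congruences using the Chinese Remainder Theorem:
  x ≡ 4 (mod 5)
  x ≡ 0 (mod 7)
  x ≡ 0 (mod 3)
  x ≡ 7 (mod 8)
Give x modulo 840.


Product of moduli M = 5 · 7 · 3 · 8 = 840.
Merge one congruence at a time:
  Start: x ≡ 4 (mod 5).
  Combine with x ≡ 0 (mod 7); new modulus lcm = 35.
    Write x = 4 + 5·t and substitute into x ≡ 0 (mod 7): 5·t ≡ 0 − 4 = -4 (mod 7).
    Reduce coefficients mod 7: 5·t ≡ 3 (mod 7).
    The inverse of 5 mod 7 is 3 (since 5·3 = 15 = 2·7 + 1), so t ≡ 3·3 = 9 ≡ 2 (mod 7).
    Then x = 4 + 5·2 = 14, valid modulo lcm(5, 7) = 35: x ≡ 14 (mod 35).
  Combine with x ≡ 0 (mod 3); new modulus lcm = 105.
    Write x = 14 + 35·t and substitute into x ≡ 0 (mod 3): 35·t ≡ 0 − 14 = -14 (mod 3).
    Reduce coefficients mod 3: 2·t ≡ 1 (mod 3).
    The inverse of 2 mod 3 is 2 (since 2·2 = 4 = 1·3 + 1), so t ≡ 2·1 = 2 ≡ 2 (mod 3).
    Then x = 14 + 35·2 = 84, valid modulo lcm(35, 3) = 105: x ≡ 84 (mod 105).
  Combine with x ≡ 7 (mod 8); new modulus lcm = 840.
    Write x = 84 + 105·t and substitute into x ≡ 7 (mod 8): 105·t ≡ 7 − 84 = -77 (mod 8).
    Reduce coefficients mod 8: 1·t ≡ 3 (mod 8).
    So t ≡ 3 (mod 8).
    Then x = 84 + 105·3 = 399, valid modulo lcm(105, 8) = 840: x ≡ 399 (mod 840).
Verify against each original: 399 mod 5 = 4, 399 mod 7 = 0, 399 mod 3 = 0, 399 mod 8 = 7.

x ≡ 399 (mod 840).


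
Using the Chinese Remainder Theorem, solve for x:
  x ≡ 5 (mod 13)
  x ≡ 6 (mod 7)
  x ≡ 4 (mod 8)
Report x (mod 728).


Moduli 13, 7, 8 are pairwise coprime; by CRT there is a unique solution modulo M = 13 · 7 · 8 = 728.
Solve pairwise, accumulating the modulus:
  Start with x ≡ 5 (mod 13).
  Combine with x ≡ 6 (mod 7): since gcd(13, 7) = 1, we get a unique residue mod 91.
    Write x = 5 + 13·t and substitute into x ≡ 6 (mod 7): 13·t ≡ 6 − 5 = 1 (mod 7).
    Reduce coefficients mod 7: 6·t ≡ 1 (mod 7).
    The inverse of 6 mod 7 is 6 (since 6·6 = 36 = 5·7 + 1), so t ≡ 6·1 = 6 ≡ 6 (mod 7).
    Then x = 5 + 13·6 = 83, valid modulo lcm(13, 7) = 91: x ≡ 83 (mod 91).
  Combine with x ≡ 4 (mod 8): since gcd(91, 8) = 1, we get a unique residue mod 728.
    Write x = 83 + 91·t and substitute into x ≡ 4 (mod 8): 91·t ≡ 4 − 83 = -79 (mod 8).
    Reduce coefficients mod 8: 3·t ≡ 1 (mod 8).
    The inverse of 3 mod 8 is 3 (since 3·3 = 9 = 1·8 + 1), so t ≡ 3·1 = 3 ≡ 3 (mod 8).
    Then x = 83 + 91·3 = 356, valid modulo lcm(91, 8) = 728: x ≡ 356 (mod 728).
Verify: 356 mod 13 = 5 ✓, 356 mod 7 = 6 ✓, 356 mod 8 = 4 ✓.

x ≡ 356 (mod 728).


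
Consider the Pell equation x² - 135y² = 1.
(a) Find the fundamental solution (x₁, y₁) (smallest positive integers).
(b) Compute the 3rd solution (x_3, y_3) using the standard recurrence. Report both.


Step 1: Find the fundamental solution (x₁, y₁) of x² - 135y² = 1.
  Expand √135 as a continued fraction. a₀ = ⌊√135⌋ = 11; iterate m_{k+1} = d_k·a_k − m_k, d_{k+1} = (135 − m_{k+1}²)/d_k, a_{k+1} = ⌊(a₀ + m_{k+1})/d_{k+1}⌋ (starting m₀ = 0, d₀ = 1), with convergents p_k = a_k·p_{k-1} + p_{k-2}, q_k = a_k·q_{k-1} + q_{k-2} (p₋₁ = 1, q₋₁ = 0):
  k = 0: a₀ = 11; p₀/q₀ = 11/1; p₀² − 135·q₀² = 121 − 135 = -14.
  k = 1: m = 11, d = 14, a = ⌊(11 + 11)/14⌋ = 1; p/q = (1·11 + 1)/(1·1 + 0) = 12/1; p² − 135·q² = 144 − 135 = 9.
  k = 2: m = 3, d = 9, a = ⌊(11 + 3)/9⌋ = 1; p/q = (1·12 + 11)/(1·1 + 1) = 23/2; p² − 135·q² = 529 − 540 = -11.
  k = 3: m = 6, d = 11, a = ⌊(11 + 6)/11⌋ = 1; p/q = (1·23 + 12)/(1·2 + 1) = 35/3; p² − 135·q² = 1225 − 1215 = 10.
  k = 4: m = 5, d = 10, a = ⌊(11 + 5)/10⌋ = 1; p/q = (1·35 + 23)/(1·3 + 2) = 58/5; p² − 135·q² = 3364 − 3375 = -11.
  k = 5: m = 5, d = 11, a = ⌊(11 + 5)/11⌋ = 1; p/q = (1·58 + 35)/(1·5 + 3) = 93/8; p² − 135·q² = 8649 − 8640 = 9.
  k = 6: m = 6, d = 9, a = ⌊(11 + 6)/9⌋ = 1; p/q = (1·93 + 58)/(1·8 + 5) = 151/13; p² − 135·q² = 22801 − 22815 = -14.
  k = 7: m = 3, d = 14, a = ⌊(11 + 3)/14⌋ = 1; p/q = (1·151 + 93)/(1·13 + 8) = 244/21; p² − 135·q² = 59536 − 59535 = 1.
  The first convergent with p² − 135·q² = 1 gives the fundamental solution (x₁, y₁) = (244, 21).
Step 2: Apply the recurrence (x_{n+1}, y_{n+1}) = (x₁x_n + 135y₁y_n, x₁y_n + y₁x_n) repeatedly.
  From (x_1, y_1) = (244, 21): x_2 = 244·244 + 135·21·21 = 119071; y_2 = 244·21 + 21·244 = 10248.
  From (x_2, y_2) = (119071, 10248): x_3 = 244·119071 + 135·21·10248 = 58106404; y_3 = 244·10248 + 21·119071 = 5001003.
Step 3: Verify x_3² - 135·y_3² = 3376354185811216 - 3376354185811215 = 1 (should be 1). ✓

(x_1, y_1) = (244, 21); (x_3, y_3) = (58106404, 5001003).


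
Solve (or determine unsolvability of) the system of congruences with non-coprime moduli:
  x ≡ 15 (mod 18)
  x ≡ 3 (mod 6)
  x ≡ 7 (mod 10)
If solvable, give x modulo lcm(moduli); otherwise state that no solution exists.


Moduli 18, 6, 10 are not pairwise coprime, so CRT works modulo lcm(m_i) when all pairwise compatibility conditions hold.
Pairwise compatibility: gcd(m_i, m_j) must divide a_i - a_j for every pair.
Merge one congruence at a time:
  Start: x ≡ 15 (mod 18).
  Combine with x ≡ 3 (mod 6): gcd(18, 6) = 6; 3 - 15 = -12, which IS divisible by 6, so compatible.
    Write x = 15 + 18·t and substitute into x ≡ 3 (mod 6): 18·t ≡ 3 − 15 = -12 (mod 6).
    Divide the congruence (and modulus) by g = 6: 3·t ≡ -2 (mod 1).
    Modulo 1 every t works; take t = 0.
    Then x = 15 + 18·0 = 15, valid modulo lcm(18, 6) = 18: x ≡ 15 (mod 18).
  Combine with x ≡ 7 (mod 10): gcd(18, 10) = 2; 7 - 15 = -8, which IS divisible by 2, so compatible.
    Write x = 15 + 18·t and substitute into x ≡ 7 (mod 10): 18·t ≡ 7 − 15 = -8 (mod 10).
    Divide the congruence (and modulus) by g = 2: 9·t ≡ -4 (mod 5).
    Reduce coefficients mod 5: 4·t ≡ 1 (mod 5).
    The inverse of 4 mod 5 is 4 (since 4·4 = 16 = 3·5 + 1), so t ≡ 4·1 = 4 ≡ 4 (mod 5).
    Then x = 15 + 18·4 = 87, valid modulo lcm(18, 10) = 90: x ≡ 87 (mod 90).
Verify: 87 mod 18 = 15, 87 mod 6 = 3, 87 mod 10 = 7.

x ≡ 87 (mod 90).


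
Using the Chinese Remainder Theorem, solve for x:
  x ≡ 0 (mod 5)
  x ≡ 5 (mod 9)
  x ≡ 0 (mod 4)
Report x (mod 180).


Moduli 5, 9, 4 are pairwise coprime; by CRT there is a unique solution modulo M = 5 · 9 · 4 = 180.
Solve pairwise, accumulating the modulus:
  Start with x ≡ 0 (mod 5).
  Combine with x ≡ 5 (mod 9): since gcd(5, 9) = 1, we get a unique residue mod 45.
    Write x = 0 + 5·t and substitute into x ≡ 5 (mod 9): 5·t ≡ 5 − 0 = 5 (mod 9).
    The inverse of 5 mod 9 is 2 (since 5·2 = 10 = 1·9 + 1), so t ≡ 2·5 = 10 ≡ 1 (mod 9).
    Then x = 0 + 5·1 = 5, valid modulo lcm(5, 9) = 45: x ≡ 5 (mod 45).
  Combine with x ≡ 0 (mod 4): since gcd(45, 4) = 1, we get a unique residue mod 180.
    Write x = 5 + 45·t and substitute into x ≡ 0 (mod 4): 45·t ≡ 0 − 5 = -5 (mod 4).
    Reduce coefficients mod 4: 1·t ≡ 3 (mod 4).
    So t ≡ 3 (mod 4).
    Then x = 5 + 45·3 = 140, valid modulo lcm(45, 4) = 180: x ≡ 140 (mod 180).
Verify: 140 mod 5 = 0 ✓, 140 mod 9 = 5 ✓, 140 mod 4 = 0 ✓.

x ≡ 140 (mod 180).


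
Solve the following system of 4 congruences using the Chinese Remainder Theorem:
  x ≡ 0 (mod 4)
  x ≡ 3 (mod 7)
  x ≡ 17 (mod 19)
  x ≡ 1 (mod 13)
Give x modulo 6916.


Product of moduli M = 4 · 7 · 19 · 13 = 6916.
Merge one congruence at a time:
  Start: x ≡ 0 (mod 4).
  Combine with x ≡ 3 (mod 7); new modulus lcm = 28.
    Write x = 0 + 4·t and substitute into x ≡ 3 (mod 7): 4·t ≡ 3 − 0 = 3 (mod 7).
    The inverse of 4 mod 7 is 2 (since 4·2 = 8 = 1·7 + 1), so t ≡ 2·3 = 6 ≡ 6 (mod 7).
    Then x = 0 + 4·6 = 24, valid modulo lcm(4, 7) = 28: x ≡ 24 (mod 28).
  Combine with x ≡ 17 (mod 19); new modulus lcm = 532.
    Write x = 24 + 28·t and substitute into x ≡ 17 (mod 19): 28·t ≡ 17 − 24 = -7 (mod 19).
    Reduce coefficients mod 19: 9·t ≡ 12 (mod 19).
    The inverse of 9 mod 19 is 17 (since 9·17 = 153 = 8·19 + 1), so t ≡ 17·12 = 204 ≡ 14 (mod 19).
    Then x = 24 + 28·14 = 416, valid modulo lcm(28, 19) = 532: x ≡ 416 (mod 532).
  Combine with x ≡ 1 (mod 13); new modulus lcm = 6916.
    Write x = 416 + 532·t and substitute into x ≡ 1 (mod 13): 532·t ≡ 1 − 416 = -415 (mod 13).
    Reduce coefficients mod 13: 12·t ≡ 1 (mod 13).
    The inverse of 12 mod 13 is 12 (since 12·12 = 144 = 11·13 + 1), so t ≡ 12·1 = 12 ≡ 12 (mod 13).
    Then x = 416 + 532·12 = 6800, valid modulo lcm(532, 13) = 6916: x ≡ 6800 (mod 6916).
Verify against each original: 6800 mod 4 = 0, 6800 mod 7 = 3, 6800 mod 19 = 17, 6800 mod 13 = 1.

x ≡ 6800 (mod 6916).


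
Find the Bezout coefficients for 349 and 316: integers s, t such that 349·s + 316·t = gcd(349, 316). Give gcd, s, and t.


Euclidean algorithm on (349, 316) — divide until remainder is 0:
  349 = 1 · 316 + 33
  316 = 9 · 33 + 19
  33 = 1 · 19 + 14
  19 = 1 · 14 + 5
  14 = 2 · 5 + 4
  5 = 1 · 4 + 1
  4 = 4 · 1 + 0
gcd(349, 316) = 1.
Track Bezout coefficients alongside the remainders: start with r₀ = 349 = a·1 + b·0 (s = 1, t = 0) and r₁ = 316 = a·0 + b·1 (s = 0, t = 1); each new remainder r_{k+1} = r_{k-1} − q_k·r_k inherits s_{k+1} = s_{k-1} − q_k·s_k, t_{k+1} = t_{k-1} − q_k·t_k, so r_k = a·s_k + b·t_k at every step:
  q = 1: r = 33, s = 1 − 1·0 = 1, t = 0 − 1·1 = -1  (check: 349·1 + 316·(-1) = 33)
  q = 9: r = 19, s = 0 − 9·1 = -9, t = 1 − 9·(-1) = 10  (check: 349·(-9) + 316·10 = 19)
  q = 1: r = 14, s = 1 − 1·(-9) = 10, t = -1 − 1·10 = -11  (check: 349·10 + 316·(-11) = 14)
  q = 1: r = 5, s = -9 − 1·10 = -19, t = 10 − 1·(-11) = 21  (check: 349·(-19) + 316·21 = 5)
  q = 2: r = 4, s = 10 − 2·(-19) = 48, t = -11 − 2·21 = -53  (check: 349·48 + 316·(-53) = 4)
  q = 1: r = 1, s = -19 − 1·48 = -67, t = 21 − 1·(-53) = 74  (check: 349·(-67) + 316·74 = 1)
The row with r = 1 (the gcd) gives the Bezout coefficients s = -67, t = 74.
Result: 349 · (-67) + 316 · (74) = 1.

gcd(349, 316) = 1; s = -67, t = 74 (check: 349·(-67) + 316·74 = 1).


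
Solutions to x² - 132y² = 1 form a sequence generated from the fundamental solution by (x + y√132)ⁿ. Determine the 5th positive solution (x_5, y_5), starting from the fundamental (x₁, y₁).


Step 1: Find the fundamental solution (x₁, y₁) of x² - 132y² = 1.
  Expand √132 as a continued fraction. a₀ = ⌊√132⌋ = 11; iterate m_{k+1} = d_k·a_k − m_k, d_{k+1} = (132 − m_{k+1}²)/d_k, a_{k+1} = ⌊(a₀ + m_{k+1})/d_{k+1}⌋ (starting m₀ = 0, d₀ = 1), with convergents p_k = a_k·p_{k-1} + p_{k-2}, q_k = a_k·q_{k-1} + q_{k-2} (p₋₁ = 1, q₋₁ = 0):
  k = 0: a₀ = 11; p₀/q₀ = 11/1; p₀² − 132·q₀² = 121 − 132 = -11.
  k = 1: m = 11, d = 11, a = ⌊(11 + 11)/11⌋ = 2; p/q = (2·11 + 1)/(2·1 + 0) = 23/2; p² − 132·q² = 529 − 528 = 1.
  The first convergent with p² − 132·q² = 1 gives the fundamental solution (x₁, y₁) = (23, 2).
Step 2: Apply the recurrence (x_{n+1}, y_{n+1}) = (x₁x_n + 132y₁y_n, x₁y_n + y₁x_n) repeatedly.
  From (x_1, y_1) = (23, 2): x_2 = 23·23 + 132·2·2 = 1057; y_2 = 23·2 + 2·23 = 92.
  From (x_2, y_2) = (1057, 92): x_3 = 23·1057 + 132·2·92 = 48599; y_3 = 23·92 + 2·1057 = 4230.
  From (x_3, y_3) = (48599, 4230): x_4 = 23·48599 + 132·2·4230 = 2234497; y_4 = 23·4230 + 2·48599 = 194488.
  From (x_4, y_4) = (2234497, 194488): x_5 = 23·2234497 + 132·2·194488 = 102738263; y_5 = 23·194488 + 2·2234497 = 8942218.
Step 3: Verify x_5² - 132·y_5² = 10555150684257169 - 10555150684257168 = 1 (should be 1). ✓

(x_1, y_1) = (23, 2); (x_5, y_5) = (102738263, 8942218).


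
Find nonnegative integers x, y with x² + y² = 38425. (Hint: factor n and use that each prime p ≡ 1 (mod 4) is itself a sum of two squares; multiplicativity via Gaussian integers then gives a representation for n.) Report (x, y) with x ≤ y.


Step 1: Factor n = 38425 = 5^2 · 29 · 53.
Step 2: Check the mod-4 condition on each prime factor: 5 ≡ 1 (mod 4), exponent 2; 29 ≡ 1 (mod 4), exponent 1; 53 ≡ 1 (mod 4), exponent 1.
All primes ≡ 3 (mod 4) appear to even exponent (or don't appear), so by the two-squares theorem n IS expressible as a sum of two squares.
Step 3: Build a representation. Group n = k² · m with k = 5 and m = 29 · 53 = 1537 (a product of primes ≡ 1 (mod 4)); a representation of m scales to one of n via (k·x)² + (k·y)² = k²(x² + y²). Each prime p ≡ 1 (mod 4) is itself a sum of two squares; find a² by testing p − a² for a perfect square:
  29: 29 − 1² = 28, 29 − 2² = 25 = 5² ⇒ 29 = 2² + 5².
  53: 53 − 1² = 52, 53 − 2² = 49 = 7² ⇒ 53 = 2² + 7².
  Combine using the Brahmagupta–Fibonacci identity (a² + b²)(c² + d²) = (ac − bd)² + (ad + bc)² = (ac + bd)² + (ad − bc)²:
  29 · 53 = 1537: from (2² + 5²)(2² + 7²), take (2·2 − 5·7, 2·7 + 5·2) = (4 − 35, 14 + 10) = (-31, 24); dropping signs (only squares matter) gives (31, 24); check 31² + 24² = 961 + 576 = 1537 ✓.
  Scale by k = 5: (5·31, 5·24) = (155, 120).
Step 4: Order so x ≤ y and verify: 120² + 155² = 14400 + 24025 = 38425 = n. ✓

n = 38425 = 120² + 155² (one valid representation with x ≤ y).


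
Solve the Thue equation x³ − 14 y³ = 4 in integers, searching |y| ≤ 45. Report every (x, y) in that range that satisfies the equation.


The equation is x³ - 14y³ = 4. For fixed y, x³ = 14·y³ + 4, so a solution requires the RHS to be a perfect cube.
Strategy: iterate y from -45 to 45, compute RHS = 14·y³ + 4, and check whether it is a (positive or negative) perfect cube.
Check small values of y:
  y = 0: RHS = 4 is not a perfect cube.
  y = 1: RHS = 18 is not a perfect cube.
  y = -1: RHS = -10 is not a perfect cube.
  y = 2: RHS = 116 is not a perfect cube.
  y = -2: RHS = -108 is not a perfect cube.
  y = 3: RHS = 382 is not a perfect cube.
  y = -3: RHS = -374 is not a perfect cube.
Continuing the search up to |y| = 45 finds no solutions either.
No (x, y) in the scanned range satisfies the equation.

No integer solutions with |y| ≤ 45.


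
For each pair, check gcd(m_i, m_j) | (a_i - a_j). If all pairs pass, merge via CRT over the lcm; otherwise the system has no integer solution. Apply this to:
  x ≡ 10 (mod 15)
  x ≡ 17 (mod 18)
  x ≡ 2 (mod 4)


Moduli 15, 18, 4 are not pairwise coprime, so CRT works modulo lcm(m_i) when all pairwise compatibility conditions hold.
Pairwise compatibility: gcd(m_i, m_j) must divide a_i - a_j for every pair.
Merge one congruence at a time:
  Start: x ≡ 10 (mod 15).
  Combine with x ≡ 17 (mod 18): gcd(15, 18) = 3, and 17 - 10 = 7 is NOT divisible by 3.
    ⇒ system is inconsistent (no integer solution).

No solution (the system is inconsistent).


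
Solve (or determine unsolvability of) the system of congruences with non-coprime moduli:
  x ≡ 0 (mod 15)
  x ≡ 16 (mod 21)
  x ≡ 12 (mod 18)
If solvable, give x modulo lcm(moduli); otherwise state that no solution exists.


Moduli 15, 21, 18 are not pairwise coprime, so CRT works modulo lcm(m_i) when all pairwise compatibility conditions hold.
Pairwise compatibility: gcd(m_i, m_j) must divide a_i - a_j for every pair.
Merge one congruence at a time:
  Start: x ≡ 0 (mod 15).
  Combine with x ≡ 16 (mod 21): gcd(15, 21) = 3, and 16 - 0 = 16 is NOT divisible by 3.
    ⇒ system is inconsistent (no integer solution).

No solution (the system is inconsistent).


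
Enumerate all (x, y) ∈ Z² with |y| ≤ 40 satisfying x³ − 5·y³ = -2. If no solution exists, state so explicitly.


The equation is x³ - 5y³ = -2. For fixed y, x³ = 5·y³ − 2, so a solution requires the RHS to be a perfect cube.
Strategy: iterate y from -40 to 40, compute RHS = 5·y³ − 2, and check whether it is a (positive or negative) perfect cube.
Check small values of y:
  y = 0: RHS = -2 is not a perfect cube.
  y = 1: RHS = 3 is not a perfect cube.
  y = -1: RHS = -7 is not a perfect cube.
  y = 2: RHS = 38 is not a perfect cube.
  y = -2: RHS = -42 is not a perfect cube.
  y = 3: RHS = 133 is not a perfect cube.
  y = -3: RHS = -137 is not a perfect cube.
Continuing the search up to |y| = 40 finds no solutions either.
No (x, y) in the scanned range satisfies the equation.

No integer solutions with |y| ≤ 40.


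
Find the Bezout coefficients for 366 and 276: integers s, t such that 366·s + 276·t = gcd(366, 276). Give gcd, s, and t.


Euclidean algorithm on (366, 276) — divide until remainder is 0:
  366 = 1 · 276 + 90
  276 = 3 · 90 + 6
  90 = 15 · 6 + 0
gcd(366, 276) = 6.
Track Bezout coefficients alongside the remainders: start with r₀ = 366 = a·1 + b·0 (s = 1, t = 0) and r₁ = 276 = a·0 + b·1 (s = 0, t = 1); each new remainder r_{k+1} = r_{k-1} − q_k·r_k inherits s_{k+1} = s_{k-1} − q_k·s_k, t_{k+1} = t_{k-1} − q_k·t_k, so r_k = a·s_k + b·t_k at every step:
  q = 1: r = 90, s = 1 − 1·0 = 1, t = 0 − 1·1 = -1  (check: 366·1 + 276·(-1) = 90)
  q = 3: r = 6, s = 0 − 3·1 = -3, t = 1 − 3·(-1) = 4  (check: 366·(-3) + 276·4 = 6)
The row with r = 6 (the gcd) gives the Bezout coefficients s = -3, t = 4.
Result: 366 · (-3) + 276 · (4) = 6.

gcd(366, 276) = 6; s = -3, t = 4 (check: 366·(-3) + 276·4 = 6).


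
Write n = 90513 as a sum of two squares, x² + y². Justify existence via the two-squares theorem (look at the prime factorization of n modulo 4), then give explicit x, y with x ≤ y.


Step 1: Factor n = 90513 = 3^2 · 89 · 113.
Step 2: Check the mod-4 condition on each prime factor: 3 ≡ 3 (mod 4), exponent 2 (must be even); 89 ≡ 1 (mod 4), exponent 1; 113 ≡ 1 (mod 4), exponent 1.
All primes ≡ 3 (mod 4) appear to even exponent (or don't appear), so by the two-squares theorem n IS expressible as a sum of two squares.
Step 3: Build a representation. Group n = k² · m with k = 3 and m = 89 · 113 = 10057 (a product of primes ≡ 1 (mod 4)); a representation of m scales to one of n via (k·x)² + (k·y)² = k²(x² + y²). Each prime p ≡ 1 (mod 4) is itself a sum of two squares; find a² by testing p − a² for a perfect square:
  89: 89 − 1² = 88, 89 − 2² = 85, 89 − 3² = 80, 89 − 4² = 73, 89 − 5² = 64 = 8² ⇒ 89 = 5² + 8².
  113: 113 − 1² = 112, 113 − 2² = 109, 113 − 3² = 104, 113 − 4² = 97, 113 − 5² = 88, 113 − 6² = 77, 113 − 7² = 64 = 8² ⇒ 113 = 7² + 8².
  Combine using the Brahmagupta–Fibonacci identity (a² + b²)(c² + d²) = (ac − bd)² + (ad + bc)² = (ac + bd)² + (ad − bc)²:
  89 · 113 = 10057: from (5² + 8²)(7² + 8²), take (5·7 − 8·8, 5·8 + 8·7) = (35 − 64, 40 + 56) = (-29, 96); dropping signs (only squares matter) gives (29, 96); check 29² + 96² = 841 + 9216 = 10057 ✓.
  Scale by k = 3: (3·29, 3·96) = (87, 288).
Step 4: Order so x ≤ y and verify: 87² + 288² = 7569 + 82944 = 90513 = n. ✓

n = 90513 = 87² + 288² (one valid representation with x ≤ y).


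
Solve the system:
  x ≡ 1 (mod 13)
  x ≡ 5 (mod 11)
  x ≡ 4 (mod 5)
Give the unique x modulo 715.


Moduli 13, 11, 5 are pairwise coprime; by CRT there is a unique solution modulo M = 13 · 11 · 5 = 715.
Solve pairwise, accumulating the modulus:
  Start with x ≡ 1 (mod 13).
  Combine with x ≡ 5 (mod 11): since gcd(13, 11) = 1, we get a unique residue mod 143.
    Write x = 1 + 13·t and substitute into x ≡ 5 (mod 11): 13·t ≡ 5 − 1 = 4 (mod 11).
    Reduce coefficients mod 11: 2·t ≡ 4 (mod 11).
    The inverse of 2 mod 11 is 6 (since 2·6 = 12 = 1·11 + 1), so t ≡ 6·4 = 24 ≡ 2 (mod 11).
    Then x = 1 + 13·2 = 27, valid modulo lcm(13, 11) = 143: x ≡ 27 (mod 143).
  Combine with x ≡ 4 (mod 5): since gcd(143, 5) = 1, we get a unique residue mod 715.
    Write x = 27 + 143·t and substitute into x ≡ 4 (mod 5): 143·t ≡ 4 − 27 = -23 (mod 5).
    Reduce coefficients mod 5: 3·t ≡ 2 (mod 5).
    The inverse of 3 mod 5 is 2 (since 3·2 = 6 = 1·5 + 1), so t ≡ 2·2 = 4 ≡ 4 (mod 5).
    Then x = 27 + 143·4 = 599, valid modulo lcm(143, 5) = 715: x ≡ 599 (mod 715).
Verify: 599 mod 13 = 1 ✓, 599 mod 11 = 5 ✓, 599 mod 5 = 4 ✓.

x ≡ 599 (mod 715).


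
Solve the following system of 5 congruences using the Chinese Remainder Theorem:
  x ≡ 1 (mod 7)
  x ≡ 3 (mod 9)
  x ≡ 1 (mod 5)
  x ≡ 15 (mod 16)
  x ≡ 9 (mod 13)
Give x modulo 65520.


Product of moduli M = 7 · 9 · 5 · 16 · 13 = 65520.
Merge one congruence at a time:
  Start: x ≡ 1 (mod 7).
  Combine with x ≡ 3 (mod 9); new modulus lcm = 63.
    Write x = 1 + 7·t and substitute into x ≡ 3 (mod 9): 7·t ≡ 3 − 1 = 2 (mod 9).
    The inverse of 7 mod 9 is 4 (since 7·4 = 28 = 3·9 + 1), so t ≡ 4·2 = 8 ≡ 8 (mod 9).
    Then x = 1 + 7·8 = 57, valid modulo lcm(7, 9) = 63: x ≡ 57 (mod 63).
  Combine with x ≡ 1 (mod 5); new modulus lcm = 315.
    Write x = 57 + 63·t and substitute into x ≡ 1 (mod 5): 63·t ≡ 1 − 57 = -56 (mod 5).
    Reduce coefficients mod 5: 3·t ≡ 4 (mod 5).
    The inverse of 3 mod 5 is 2 (since 3·2 = 6 = 1·5 + 1), so t ≡ 2·4 = 8 ≡ 3 (mod 5).
    Then x = 57 + 63·3 = 246, valid modulo lcm(63, 5) = 315: x ≡ 246 (mod 315).
  Combine with x ≡ 15 (mod 16); new modulus lcm = 5040.
    Write x = 246 + 315·t and substitute into x ≡ 15 (mod 16): 315·t ≡ 15 − 246 = -231 (mod 16).
    Reduce coefficients mod 16: 11·t ≡ 9 (mod 16).
    The inverse of 11 mod 16 is 3 (since 11·3 = 33 = 2·16 + 1), so t ≡ 3·9 = 27 ≡ 11 (mod 16).
    Then x = 246 + 315·11 = 3711, valid modulo lcm(315, 16) = 5040: x ≡ 3711 (mod 5040).
  Combine with x ≡ 9 (mod 13); new modulus lcm = 65520.
    Write x = 3711 + 5040·t and substitute into x ≡ 9 (mod 13): 5040·t ≡ 9 − 3711 = -3702 (mod 13).
    Reduce coefficients mod 13: 9·t ≡ 3 (mod 13).
    The inverse of 9 mod 13 is 3 (since 9·3 = 27 = 2·13 + 1), so t ≡ 3·3 = 9 ≡ 9 (mod 13).
    Then x = 3711 + 5040·9 = 49071, valid modulo lcm(5040, 13) = 65520: x ≡ 49071 (mod 65520).
Verify against each original: 49071 mod 7 = 1, 49071 mod 9 = 3, 49071 mod 5 = 1, 49071 mod 16 = 15, 49071 mod 13 = 9.

x ≡ 49071 (mod 65520).


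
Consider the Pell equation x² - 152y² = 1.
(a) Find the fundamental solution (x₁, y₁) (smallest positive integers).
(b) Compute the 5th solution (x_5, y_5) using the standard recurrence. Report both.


Step 1: Find the fundamental solution (x₁, y₁) of x² - 152y² = 1.
  Expand √152 as a continued fraction. a₀ = ⌊√152⌋ = 12; iterate m_{k+1} = d_k·a_k − m_k, d_{k+1} = (152 − m_{k+1}²)/d_k, a_{k+1} = ⌊(a₀ + m_{k+1})/d_{k+1}⌋ (starting m₀ = 0, d₀ = 1), with convergents p_k = a_k·p_{k-1} + p_{k-2}, q_k = a_k·q_{k-1} + q_{k-2} (p₋₁ = 1, q₋₁ = 0):
  k = 0: a₀ = 12; p₀/q₀ = 12/1; p₀² − 152·q₀² = 144 − 152 = -8.
  k = 1: m = 12, d = 8, a = ⌊(12 + 12)/8⌋ = 3; p/q = (3·12 + 1)/(3·1 + 0) = 37/3; p² − 152·q² = 1369 − 1368 = 1.
  The first convergent with p² − 152·q² = 1 gives the fundamental solution (x₁, y₁) = (37, 3).
Step 2: Apply the recurrence (x_{n+1}, y_{n+1}) = (x₁x_n + 152y₁y_n, x₁y_n + y₁x_n) repeatedly.
  From (x_1, y_1) = (37, 3): x_2 = 37·37 + 152·3·3 = 2737; y_2 = 37·3 + 3·37 = 222.
  From (x_2, y_2) = (2737, 222): x_3 = 37·2737 + 152·3·222 = 202501; y_3 = 37·222 + 3·2737 = 16425.
  From (x_3, y_3) = (202501, 16425): x_4 = 37·202501 + 152·3·16425 = 14982337; y_4 = 37·16425 + 3·202501 = 1215228.
  From (x_4, y_4) = (14982337, 1215228): x_5 = 37·14982337 + 152·3·1215228 = 1108490437; y_5 = 37·1215228 + 3·14982337 = 89910447.
Step 3: Verify x_5² - 152·y_5² = 1228751048920450969 - 1228751048920450968 = 1 (should be 1). ✓

(x_1, y_1) = (37, 3); (x_5, y_5) = (1108490437, 89910447).


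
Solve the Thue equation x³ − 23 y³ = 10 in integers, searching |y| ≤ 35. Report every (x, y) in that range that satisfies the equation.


The equation is x³ - 23y³ = 10. For fixed y, x³ = 23·y³ + 10, so a solution requires the RHS to be a perfect cube.
Strategy: iterate y from -35 to 35, compute RHS = 23·y³ + 10, and check whether it is a (positive or negative) perfect cube.
Check small values of y:
  y = 0: RHS = 10 is not a perfect cube.
  y = 1: RHS = 33 is not a perfect cube.
  y = -1: RHS = -13 is not a perfect cube.
  y = 2: RHS = 194 is not a perfect cube.
  y = -2: RHS = -174 is not a perfect cube.
  y = 3: RHS = 631 is not a perfect cube.
  y = -3: RHS = -611 is not a perfect cube.
Continuing the search up to |y| = 35 finds no solutions either.
No (x, y) in the scanned range satisfies the equation.

No integer solutions with |y| ≤ 35.


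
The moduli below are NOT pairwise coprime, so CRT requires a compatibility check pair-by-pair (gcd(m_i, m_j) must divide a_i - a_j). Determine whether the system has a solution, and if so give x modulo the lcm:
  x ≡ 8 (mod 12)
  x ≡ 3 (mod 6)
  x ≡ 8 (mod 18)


Moduli 12, 6, 18 are not pairwise coprime, so CRT works modulo lcm(m_i) when all pairwise compatibility conditions hold.
Pairwise compatibility: gcd(m_i, m_j) must divide a_i - a_j for every pair.
Merge one congruence at a time:
  Start: x ≡ 8 (mod 12).
  Combine with x ≡ 3 (mod 6): gcd(12, 6) = 6, and 3 - 8 = -5 is NOT divisible by 6.
    ⇒ system is inconsistent (no integer solution).

No solution (the system is inconsistent).


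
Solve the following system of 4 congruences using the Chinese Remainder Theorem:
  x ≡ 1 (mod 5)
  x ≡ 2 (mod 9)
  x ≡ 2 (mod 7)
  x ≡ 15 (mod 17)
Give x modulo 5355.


Product of moduli M = 5 · 9 · 7 · 17 = 5355.
Merge one congruence at a time:
  Start: x ≡ 1 (mod 5).
  Combine with x ≡ 2 (mod 9); new modulus lcm = 45.
    Write x = 1 + 5·t and substitute into x ≡ 2 (mod 9): 5·t ≡ 2 − 1 = 1 (mod 9).
    The inverse of 5 mod 9 is 2 (since 5·2 = 10 = 1·9 + 1), so t ≡ 2·1 = 2 ≡ 2 (mod 9).
    Then x = 1 + 5·2 = 11, valid modulo lcm(5, 9) = 45: x ≡ 11 (mod 45).
  Combine with x ≡ 2 (mod 7); new modulus lcm = 315.
    Write x = 11 + 45·t and substitute into x ≡ 2 (mod 7): 45·t ≡ 2 − 11 = -9 (mod 7).
    Reduce coefficients mod 7: 3·t ≡ 5 (mod 7).
    The inverse of 3 mod 7 is 5 (since 3·5 = 15 = 2·7 + 1), so t ≡ 5·5 = 25 ≡ 4 (mod 7).
    Then x = 11 + 45·4 = 191, valid modulo lcm(45, 7) = 315: x ≡ 191 (mod 315).
  Combine with x ≡ 15 (mod 17); new modulus lcm = 5355.
    Write x = 191 + 315·t and substitute into x ≡ 15 (mod 17): 315·t ≡ 15 − 191 = -176 (mod 17).
    Reduce coefficients mod 17: 9·t ≡ 11 (mod 17).
    The inverse of 9 mod 17 is 2 (since 9·2 = 18 = 1·17 + 1), so t ≡ 2·11 = 22 ≡ 5 (mod 17).
    Then x = 191 + 315·5 = 1766, valid modulo lcm(315, 17) = 5355: x ≡ 1766 (mod 5355).
Verify against each original: 1766 mod 5 = 1, 1766 mod 9 = 2, 1766 mod 7 = 2, 1766 mod 17 = 15.

x ≡ 1766 (mod 5355).


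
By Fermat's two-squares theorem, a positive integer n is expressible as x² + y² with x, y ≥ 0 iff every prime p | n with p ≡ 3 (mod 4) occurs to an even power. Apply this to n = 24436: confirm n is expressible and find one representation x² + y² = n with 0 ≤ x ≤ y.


Step 1: Factor n = 24436 = 2^2 · 41 · 149.
Step 2: Check the mod-4 condition on each prime factor: 2 = 2 (special); 41 ≡ 1 (mod 4), exponent 1; 149 ≡ 1 (mod 4), exponent 1.
All primes ≡ 3 (mod 4) appear to even exponent (or don't appear), so by the two-squares theorem n IS expressible as a sum of two squares.
Step 3: Build a representation. Group n = k² · m with k = 2 and m = 41 · 149 = 6109 (a product of primes ≡ 1 (mod 4)); a representation of m scales to one of n via (k·x)² + (k·y)² = k²(x² + y²). Each prime p ≡ 1 (mod 4) is itself a sum of two squares; find a² by testing p − a² for a perfect square:
  41: 41 − 1² = 40, 41 − 2² = 37, 41 − 3² = 32, 41 − 4² = 25 = 5² ⇒ 41 = 4² + 5².
  149: 149 − 1² = 148, 149 − 2² = 145, 149 − 3² = 140, 149 − 4² = 133, 149 − 5² = 124, 149 − 6² = 113, 149 − 7² = 100 = 10² ⇒ 149 = 7² + 10².
  Combine using the Brahmagupta–Fibonacci identity (a² + b²)(c² + d²) = (ac − bd)² + (ad + bc)² = (ac + bd)² + (ad − bc)²:
  41 · 149 = 6109: from (4² + 5²)(7² + 10²), take (4·7 − 5·10, 4·10 + 5·7) = (28 − 50, 40 + 35) = (-22, 75); dropping signs (only squares matter) gives (22, 75); check 22² + 75² = 484 + 5625 = 6109 ✓.
  Scale by k = 2: (2·22, 2·75) = (44, 150).
Step 4: Order so x ≤ y and verify: 44² + 150² = 1936 + 22500 = 24436 = n. ✓

n = 24436 = 44² + 150² (one valid representation with x ≤ y).


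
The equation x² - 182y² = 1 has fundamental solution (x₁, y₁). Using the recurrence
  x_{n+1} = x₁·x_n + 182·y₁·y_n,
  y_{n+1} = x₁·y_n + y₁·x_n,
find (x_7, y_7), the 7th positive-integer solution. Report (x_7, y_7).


Step 1: Find the fundamental solution (x₁, y₁) of x² - 182y² = 1.
  Expand √182 as a continued fraction. a₀ = ⌊√182⌋ = 13; iterate m_{k+1} = d_k·a_k − m_k, d_{k+1} = (182 − m_{k+1}²)/d_k, a_{k+1} = ⌊(a₀ + m_{k+1})/d_{k+1}⌋ (starting m₀ = 0, d₀ = 1), with convergents p_k = a_k·p_{k-1} + p_{k-2}, q_k = a_k·q_{k-1} + q_{k-2} (p₋₁ = 1, q₋₁ = 0):
  k = 0: a₀ = 13; p₀/q₀ = 13/1; p₀² − 182·q₀² = 169 − 182 = -13.
  k = 1: m = 13, d = 13, a = ⌊(13 + 13)/13⌋ = 2; p/q = (2·13 + 1)/(2·1 + 0) = 27/2; p² − 182·q² = 729 − 728 = 1.
  The first convergent with p² − 182·q² = 1 gives the fundamental solution (x₁, y₁) = (27, 2).
Step 2: Apply the recurrence (x_{n+1}, y_{n+1}) = (x₁x_n + 182y₁y_n, x₁y_n + y₁x_n) repeatedly.
  From (x_1, y_1) = (27, 2): x_2 = 27·27 + 182·2·2 = 1457; y_2 = 27·2 + 2·27 = 108.
  From (x_2, y_2) = (1457, 108): x_3 = 27·1457 + 182·2·108 = 78651; y_3 = 27·108 + 2·1457 = 5830.
  From (x_3, y_3) = (78651, 5830): x_4 = 27·78651 + 182·2·5830 = 4245697; y_4 = 27·5830 + 2·78651 = 314712.
  From (x_4, y_4) = (4245697, 314712): x_5 = 27·4245697 + 182·2·314712 = 229188987; y_5 = 27·314712 + 2·4245697 = 16988618.
  From (x_5, y_5) = (229188987, 16988618): x_6 = 27·229188987 + 182·2·16988618 = 12371959601; y_6 = 27·16988618 + 2·229188987 = 917070660.
  From (x_6, y_6) = (12371959601, 917070660): x_7 = 27·12371959601 + 182·2·917070660 = 667856629467; y_7 = 27·917070660 + 2·12371959601 = 49504827022.
Step 3: Verify x_7² - 182·y_7² = 446032477523021732704089 - 446032477523021732704088 = 1 (should be 1). ✓

(x_1, y_1) = (27, 2); (x_7, y_7) = (667856629467, 49504827022).


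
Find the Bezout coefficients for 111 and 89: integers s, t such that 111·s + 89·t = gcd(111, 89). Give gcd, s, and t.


Euclidean algorithm on (111, 89) — divide until remainder is 0:
  111 = 1 · 89 + 22
  89 = 4 · 22 + 1
  22 = 22 · 1 + 0
gcd(111, 89) = 1.
Track Bezout coefficients alongside the remainders: start with r₀ = 111 = a·1 + b·0 (s = 1, t = 0) and r₁ = 89 = a·0 + b·1 (s = 0, t = 1); each new remainder r_{k+1} = r_{k-1} − q_k·r_k inherits s_{k+1} = s_{k-1} − q_k·s_k, t_{k+1} = t_{k-1} − q_k·t_k, so r_k = a·s_k + b·t_k at every step:
  q = 1: r = 22, s = 1 − 1·0 = 1, t = 0 − 1·1 = -1  (check: 111·1 + 89·(-1) = 22)
  q = 4: r = 1, s = 0 − 4·1 = -4, t = 1 − 4·(-1) = 5  (check: 111·(-4) + 89·5 = 1)
The row with r = 1 (the gcd) gives the Bezout coefficients s = -4, t = 5.
Result: 111 · (-4) + 89 · (5) = 1.

gcd(111, 89) = 1; s = -4, t = 5 (check: 111·(-4) + 89·5 = 1).


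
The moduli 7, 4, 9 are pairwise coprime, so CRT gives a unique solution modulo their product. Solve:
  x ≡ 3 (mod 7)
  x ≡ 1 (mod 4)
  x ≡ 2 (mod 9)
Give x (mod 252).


Moduli 7, 4, 9 are pairwise coprime; by CRT there is a unique solution modulo M = 7 · 4 · 9 = 252.
Solve pairwise, accumulating the modulus:
  Start with x ≡ 3 (mod 7).
  Combine with x ≡ 1 (mod 4): since gcd(7, 4) = 1, we get a unique residue mod 28.
    Write x = 3 + 7·t and substitute into x ≡ 1 (mod 4): 7·t ≡ 1 − 3 = -2 (mod 4).
    Reduce coefficients mod 4: 3·t ≡ 2 (mod 4).
    The inverse of 3 mod 4 is 3 (since 3·3 = 9 = 2·4 + 1), so t ≡ 3·2 = 6 ≡ 2 (mod 4).
    Then x = 3 + 7·2 = 17, valid modulo lcm(7, 4) = 28: x ≡ 17 (mod 28).
  Combine with x ≡ 2 (mod 9): since gcd(28, 9) = 1, we get a unique residue mod 252.
    Write x = 17 + 28·t and substitute into x ≡ 2 (mod 9): 28·t ≡ 2 − 17 = -15 (mod 9).
    Reduce coefficients mod 9: 1·t ≡ 3 (mod 9).
    So t ≡ 3 (mod 9).
    Then x = 17 + 28·3 = 101, valid modulo lcm(28, 9) = 252: x ≡ 101 (mod 252).
Verify: 101 mod 7 = 3 ✓, 101 mod 4 = 1 ✓, 101 mod 9 = 2 ✓.

x ≡ 101 (mod 252).


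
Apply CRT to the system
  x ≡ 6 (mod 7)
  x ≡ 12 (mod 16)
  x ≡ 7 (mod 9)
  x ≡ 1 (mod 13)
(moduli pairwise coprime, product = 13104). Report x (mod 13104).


Product of moduli M = 7 · 16 · 9 · 13 = 13104.
Merge one congruence at a time:
  Start: x ≡ 6 (mod 7).
  Combine with x ≡ 12 (mod 16); new modulus lcm = 112.
    Write x = 6 + 7·t and substitute into x ≡ 12 (mod 16): 7·t ≡ 12 − 6 = 6 (mod 16).
    The inverse of 7 mod 16 is 7 (since 7·7 = 49 = 3·16 + 1), so t ≡ 7·6 = 42 ≡ 10 (mod 16).
    Then x = 6 + 7·10 = 76, valid modulo lcm(7, 16) = 112: x ≡ 76 (mod 112).
  Combine with x ≡ 7 (mod 9); new modulus lcm = 1008.
    Write x = 76 + 112·t and substitute into x ≡ 7 (mod 9): 112·t ≡ 7 − 76 = -69 (mod 9).
    Reduce coefficients mod 9: 4·t ≡ 3 (mod 9).
    The inverse of 4 mod 9 is 7 (since 4·7 = 28 = 3·9 + 1), so t ≡ 7·3 = 21 ≡ 3 (mod 9).
    Then x = 76 + 112·3 = 412, valid modulo lcm(112, 9) = 1008: x ≡ 412 (mod 1008).
  Combine with x ≡ 1 (mod 13); new modulus lcm = 13104.
    Write x = 412 + 1008·t and substitute into x ≡ 1 (mod 13): 1008·t ≡ 1 − 412 = -411 (mod 13).
    Reduce coefficients mod 13: 7·t ≡ 5 (mod 13).
    The inverse of 7 mod 13 is 2 (since 7·2 = 14 = 1·13 + 1), so t ≡ 2·5 = 10 ≡ 10 (mod 13).
    Then x = 412 + 1008·10 = 10492, valid modulo lcm(1008, 13) = 13104: x ≡ 10492 (mod 13104).
Verify against each original: 10492 mod 7 = 6, 10492 mod 16 = 12, 10492 mod 9 = 7, 10492 mod 13 = 1.

x ≡ 10492 (mod 13104).


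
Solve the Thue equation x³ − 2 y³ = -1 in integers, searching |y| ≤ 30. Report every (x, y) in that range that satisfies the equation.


The equation is x³ - 2y³ = -1. For fixed y, x³ = 2·y³ − 1, so a solution requires the RHS to be a perfect cube.
Strategy: iterate y from -30 to 30, compute RHS = 2·y³ − 1, and check whether it is a (positive or negative) perfect cube.
Check small values of y:
  y = 0: RHS = -1 = (-1)³ ⇒ x = -1 works.
  y = 1: RHS = 1 = (1)³ ⇒ x = 1 works.
  y = -1: RHS = -3 is not a perfect cube.
  y = 2: RHS = 15 is not a perfect cube.
  y = -2: RHS = -17 is not a perfect cube.
  y = 3: RHS = 53 is not a perfect cube.
  y = -3: RHS = -55 is not a perfect cube.
Continuing the search up to |y| = 30 finds no further solutions beyond those listed.
Collected solutions: (-1, 0), (1, 1).

Solutions (with |y| ≤ 30): (-1, 0), (1, 1).


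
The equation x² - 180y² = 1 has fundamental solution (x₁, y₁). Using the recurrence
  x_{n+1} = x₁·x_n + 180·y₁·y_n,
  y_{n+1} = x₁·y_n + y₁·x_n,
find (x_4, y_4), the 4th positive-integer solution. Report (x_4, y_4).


Step 1: Find the fundamental solution (x₁, y₁) of x² - 180y² = 1.
  Expand √180 as a continued fraction. a₀ = ⌊√180⌋ = 13; iterate m_{k+1} = d_k·a_k − m_k, d_{k+1} = (180 − m_{k+1}²)/d_k, a_{k+1} = ⌊(a₀ + m_{k+1})/d_{k+1}⌋ (starting m₀ = 0, d₀ = 1), with convergents p_k = a_k·p_{k-1} + p_{k-2}, q_k = a_k·q_{k-1} + q_{k-2} (p₋₁ = 1, q₋₁ = 0):
  k = 0: a₀ = 13; p₀/q₀ = 13/1; p₀² − 180·q₀² = 169 − 180 = -11.
  k = 1: m = 13, d = 11, a = ⌊(13 + 13)/11⌋ = 2; p/q = (2·13 + 1)/(2·1 + 0) = 27/2; p² − 180·q² = 729 − 720 = 9.
  k = 2: m = 9, d = 9, a = ⌊(13 + 9)/9⌋ = 2; p/q = (2·27 + 13)/(2·2 + 1) = 67/5; p² − 180·q² = 4489 − 4500 = -11.
  k = 3: m = 9, d = 11, a = ⌊(13 + 9)/11⌋ = 2; p/q = (2·67 + 27)/(2·5 + 2) = 161/12; p² − 180·q² = 25921 − 25920 = 1.
  The first convergent with p² − 180·q² = 1 gives the fundamental solution (x₁, y₁) = (161, 12).
Step 2: Apply the recurrence (x_{n+1}, y_{n+1}) = (x₁x_n + 180y₁y_n, x₁y_n + y₁x_n) repeatedly.
  From (x_1, y_1) = (161, 12): x_2 = 161·161 + 180·12·12 = 51841; y_2 = 161·12 + 12·161 = 3864.
  From (x_2, y_2) = (51841, 3864): x_3 = 161·51841 + 180·12·3864 = 16692641; y_3 = 161·3864 + 12·51841 = 1244196.
  From (x_3, y_3) = (16692641, 1244196): x_4 = 161·16692641 + 180·12·1244196 = 5374978561; y_4 = 161·1244196 + 12·16692641 = 400627248.
Step 3: Verify x_4² - 180·y_4² = 28890394531209630721 - 28890394531209630720 = 1 (should be 1). ✓

(x_1, y_1) = (161, 12); (x_4, y_4) = (5374978561, 400627248).


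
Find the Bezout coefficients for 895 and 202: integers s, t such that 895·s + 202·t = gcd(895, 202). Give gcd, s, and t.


Euclidean algorithm on (895, 202) — divide until remainder is 0:
  895 = 4 · 202 + 87
  202 = 2 · 87 + 28
  87 = 3 · 28 + 3
  28 = 9 · 3 + 1
  3 = 3 · 1 + 0
gcd(895, 202) = 1.
Track Bezout coefficients alongside the remainders: start with r₀ = 895 = a·1 + b·0 (s = 1, t = 0) and r₁ = 202 = a·0 + b·1 (s = 0, t = 1); each new remainder r_{k+1} = r_{k-1} − q_k·r_k inherits s_{k+1} = s_{k-1} − q_k·s_k, t_{k+1} = t_{k-1} − q_k·t_k, so r_k = a·s_k + b·t_k at every step:
  q = 4: r = 87, s = 1 − 4·0 = 1, t = 0 − 4·1 = -4  (check: 895·1 + 202·(-4) = 87)
  q = 2: r = 28, s = 0 − 2·1 = -2, t = 1 − 2·(-4) = 9  (check: 895·(-2) + 202·9 = 28)
  q = 3: r = 3, s = 1 − 3·(-2) = 7, t = -4 − 3·9 = -31  (check: 895·7 + 202·(-31) = 3)
  q = 9: r = 1, s = -2 − 9·7 = -65, t = 9 − 9·(-31) = 288  (check: 895·(-65) + 202·288 = 1)
The row with r = 1 (the gcd) gives the Bezout coefficients s = -65, t = 288.
Result: 895 · (-65) + 202 · (288) = 1.

gcd(895, 202) = 1; s = -65, t = 288 (check: 895·(-65) + 202·288 = 1).


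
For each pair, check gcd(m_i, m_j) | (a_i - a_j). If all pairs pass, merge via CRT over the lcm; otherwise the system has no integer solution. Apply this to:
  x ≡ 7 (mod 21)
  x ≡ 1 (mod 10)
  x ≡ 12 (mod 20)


Moduli 21, 10, 20 are not pairwise coprime, so CRT works modulo lcm(m_i) when all pairwise compatibility conditions hold.
Pairwise compatibility: gcd(m_i, m_j) must divide a_i - a_j for every pair.
Merge one congruence at a time:
  Start: x ≡ 7 (mod 21).
  Combine with x ≡ 1 (mod 10): gcd(21, 10) = 1; 1 - 7 = -6, which IS divisible by 1, so compatible.
    Write x = 7 + 21·t and substitute into x ≡ 1 (mod 10): 21·t ≡ 1 − 7 = -6 (mod 10).
    Reduce coefficients mod 10: 1·t ≡ 4 (mod 10).
    So t ≡ 4 (mod 10).
    Then x = 7 + 21·4 = 91, valid modulo lcm(21, 10) = 210: x ≡ 91 (mod 210).
  Combine with x ≡ 12 (mod 20): gcd(210, 20) = 10, and 12 - 91 = -79 is NOT divisible by 10.
    ⇒ system is inconsistent (no integer solution).

No solution (the system is inconsistent).
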